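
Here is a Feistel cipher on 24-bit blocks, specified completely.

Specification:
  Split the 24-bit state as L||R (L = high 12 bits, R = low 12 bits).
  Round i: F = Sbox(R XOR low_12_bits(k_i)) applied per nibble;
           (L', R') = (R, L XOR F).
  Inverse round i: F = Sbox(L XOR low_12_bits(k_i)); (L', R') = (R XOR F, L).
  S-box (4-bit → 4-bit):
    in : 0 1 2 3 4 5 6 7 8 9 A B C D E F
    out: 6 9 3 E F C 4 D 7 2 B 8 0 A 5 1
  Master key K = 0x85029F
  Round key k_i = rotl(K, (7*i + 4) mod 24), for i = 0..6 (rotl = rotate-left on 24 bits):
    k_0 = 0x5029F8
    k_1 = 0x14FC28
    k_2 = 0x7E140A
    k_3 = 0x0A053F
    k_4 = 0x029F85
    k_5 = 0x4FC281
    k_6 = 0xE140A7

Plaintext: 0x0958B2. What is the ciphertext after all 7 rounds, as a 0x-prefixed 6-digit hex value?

s_0 = plaintext = 0x0958B2
s_1 = Round(s_0, k_0) = 0x8B296E
s_2 = Round(s_1, k_1) = 0x96E446
s_3 = Round(s_2, k_2) = 0x446F9E
s_4 = Round(s_3, k_3) = 0xF9EFFF
s_5 = Round(s_4, k_4) = 0xFFF945
s_6 = Round(s_5, k_5) = 0x9457F0
s_7 = Round(s_6, k_6) = 0x7F0488

0x7F0488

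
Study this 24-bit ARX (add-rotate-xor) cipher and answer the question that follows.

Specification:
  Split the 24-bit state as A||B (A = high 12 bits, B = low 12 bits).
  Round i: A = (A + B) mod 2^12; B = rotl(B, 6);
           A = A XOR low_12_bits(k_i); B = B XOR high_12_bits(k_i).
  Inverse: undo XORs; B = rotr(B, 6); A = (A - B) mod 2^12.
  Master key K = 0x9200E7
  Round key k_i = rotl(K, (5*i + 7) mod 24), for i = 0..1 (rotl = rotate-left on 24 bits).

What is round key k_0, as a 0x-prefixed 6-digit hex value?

K = 0x9200E7
k_0 = rotl(K, (5*0+7) mod 24) = rotl(K, 7) = 0x0073C9

0x0073C9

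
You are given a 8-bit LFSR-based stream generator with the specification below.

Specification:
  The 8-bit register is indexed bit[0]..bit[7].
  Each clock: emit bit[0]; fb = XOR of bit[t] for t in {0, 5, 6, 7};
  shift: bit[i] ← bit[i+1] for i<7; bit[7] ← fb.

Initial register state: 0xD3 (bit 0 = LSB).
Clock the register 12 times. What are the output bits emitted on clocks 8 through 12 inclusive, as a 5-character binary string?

reg_0 = 0xD3
clock 1: out=1, reg = 0xE9
clock 2: out=1, reg = 0x74
clock 3: out=0, reg = 0x3A
clock 4: out=0, reg = 0x9D
clock 5: out=1, reg = 0x4E
clock 6: out=0, reg = 0xA7
clock 7: out=1, reg = 0xD3
clock 8: out=1, reg = 0xE9
clock 9: out=1, reg = 0x74
clock 10: out=0, reg = 0x3A
clock 11: out=0, reg = 0x9D
clock 12: out=1, reg = 0x4E

11001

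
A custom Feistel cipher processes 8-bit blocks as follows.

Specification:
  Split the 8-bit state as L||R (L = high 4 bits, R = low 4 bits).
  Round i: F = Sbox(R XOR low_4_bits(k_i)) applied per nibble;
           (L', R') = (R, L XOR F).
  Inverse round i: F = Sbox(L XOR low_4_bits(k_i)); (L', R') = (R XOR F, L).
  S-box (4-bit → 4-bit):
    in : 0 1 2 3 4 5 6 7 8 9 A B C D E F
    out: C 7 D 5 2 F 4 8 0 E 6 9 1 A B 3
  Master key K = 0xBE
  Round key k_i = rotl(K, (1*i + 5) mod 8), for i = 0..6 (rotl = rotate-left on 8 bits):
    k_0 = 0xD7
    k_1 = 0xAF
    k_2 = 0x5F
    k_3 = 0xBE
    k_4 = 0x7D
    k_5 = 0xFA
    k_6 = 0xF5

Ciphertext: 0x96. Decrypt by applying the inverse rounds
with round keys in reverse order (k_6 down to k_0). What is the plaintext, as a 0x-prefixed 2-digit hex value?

0x2C

s_0 = ciphertext = 0x96
s_1 = InvRound(s_0, k_6) = 0x79
s_2 = InvRound(s_1, k_5) = 0x37
s_3 = InvRound(s_2, k_4) = 0xC3
s_4 = InvRound(s_3, k_3) = 0xEC
s_5 = InvRound(s_4, k_2) = 0xBE
s_6 = InvRound(s_5, k_1) = 0xCB
s_7 = InvRound(s_6, k_0) = 0x2C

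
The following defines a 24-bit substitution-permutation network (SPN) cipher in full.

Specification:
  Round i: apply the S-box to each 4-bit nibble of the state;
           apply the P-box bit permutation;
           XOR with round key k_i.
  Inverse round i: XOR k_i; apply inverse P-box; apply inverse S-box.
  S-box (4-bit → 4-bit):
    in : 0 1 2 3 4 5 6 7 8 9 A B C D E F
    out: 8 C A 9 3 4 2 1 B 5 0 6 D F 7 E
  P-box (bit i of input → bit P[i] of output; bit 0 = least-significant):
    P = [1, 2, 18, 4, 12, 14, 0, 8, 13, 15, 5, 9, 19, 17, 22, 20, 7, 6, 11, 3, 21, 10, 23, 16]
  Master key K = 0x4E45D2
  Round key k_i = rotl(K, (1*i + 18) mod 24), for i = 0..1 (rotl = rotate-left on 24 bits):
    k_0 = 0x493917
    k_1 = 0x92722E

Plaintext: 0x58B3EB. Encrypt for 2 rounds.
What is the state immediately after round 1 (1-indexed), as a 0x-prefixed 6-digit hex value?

0x8F4BDA

s_0 = plaintext = 0x58B3EB
s_1 = Round(s_0, k_0) = 0x8F4BDA
s_2 = Round(s_1, k_1) = 0xB9AF47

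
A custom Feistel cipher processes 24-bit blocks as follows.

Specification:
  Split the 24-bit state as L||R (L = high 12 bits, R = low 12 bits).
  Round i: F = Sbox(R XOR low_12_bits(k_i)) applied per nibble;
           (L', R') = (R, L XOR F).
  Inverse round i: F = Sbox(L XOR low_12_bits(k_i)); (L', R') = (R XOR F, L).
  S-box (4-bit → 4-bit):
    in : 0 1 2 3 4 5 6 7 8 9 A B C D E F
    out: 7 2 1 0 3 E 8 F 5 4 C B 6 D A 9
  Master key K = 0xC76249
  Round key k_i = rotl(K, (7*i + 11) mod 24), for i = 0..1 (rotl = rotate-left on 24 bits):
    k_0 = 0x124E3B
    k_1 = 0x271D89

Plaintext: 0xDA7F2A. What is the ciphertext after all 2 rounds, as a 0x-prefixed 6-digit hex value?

s_0 = plaintext = 0xDA7F2A
s_1 = Round(s_0, k_0) = 0xF2AF85
s_2 = Round(s_1, k_1) = 0xF85E5C

0xF85E5C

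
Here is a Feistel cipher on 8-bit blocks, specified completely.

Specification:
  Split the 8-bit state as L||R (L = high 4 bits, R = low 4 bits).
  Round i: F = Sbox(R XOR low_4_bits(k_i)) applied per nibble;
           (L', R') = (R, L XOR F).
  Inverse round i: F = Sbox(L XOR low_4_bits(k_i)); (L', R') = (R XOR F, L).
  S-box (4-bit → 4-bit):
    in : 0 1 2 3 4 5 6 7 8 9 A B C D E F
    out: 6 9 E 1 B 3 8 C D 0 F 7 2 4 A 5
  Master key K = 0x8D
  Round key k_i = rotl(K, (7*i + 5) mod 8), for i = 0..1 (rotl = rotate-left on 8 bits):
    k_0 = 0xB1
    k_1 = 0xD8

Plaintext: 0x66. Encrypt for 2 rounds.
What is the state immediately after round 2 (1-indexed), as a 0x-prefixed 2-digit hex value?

0xA8

s_0 = plaintext = 0x66
s_1 = Round(s_0, k_0) = 0x6A
s_2 = Round(s_1, k_1) = 0xA8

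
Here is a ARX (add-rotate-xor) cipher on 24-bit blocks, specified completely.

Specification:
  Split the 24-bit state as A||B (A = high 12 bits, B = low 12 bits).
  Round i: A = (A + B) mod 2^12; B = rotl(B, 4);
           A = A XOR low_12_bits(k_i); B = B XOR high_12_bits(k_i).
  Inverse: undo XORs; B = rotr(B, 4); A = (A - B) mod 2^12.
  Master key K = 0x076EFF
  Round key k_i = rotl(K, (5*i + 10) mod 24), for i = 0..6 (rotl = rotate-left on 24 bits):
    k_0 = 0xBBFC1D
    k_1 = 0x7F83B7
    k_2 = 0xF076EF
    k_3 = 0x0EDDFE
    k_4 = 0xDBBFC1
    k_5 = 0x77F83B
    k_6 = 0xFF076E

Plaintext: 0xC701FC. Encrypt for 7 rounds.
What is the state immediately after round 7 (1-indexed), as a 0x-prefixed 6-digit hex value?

s_0 = plaintext = 0xC701FC
s_1 = Round(s_0, k_0) = 0x27147E
s_2 = Round(s_1, k_1) = 0x55801C
s_3 = Round(s_2, k_2) = 0x39BEC7
s_4 = Round(s_3, k_3) = 0xF9CC93
s_5 = Round(s_4, k_4) = 0x3EE487
s_6 = Round(s_5, k_5) = 0x04EF0B
s_7 = Round(s_6, k_6) = 0x837F4F

0x837F4F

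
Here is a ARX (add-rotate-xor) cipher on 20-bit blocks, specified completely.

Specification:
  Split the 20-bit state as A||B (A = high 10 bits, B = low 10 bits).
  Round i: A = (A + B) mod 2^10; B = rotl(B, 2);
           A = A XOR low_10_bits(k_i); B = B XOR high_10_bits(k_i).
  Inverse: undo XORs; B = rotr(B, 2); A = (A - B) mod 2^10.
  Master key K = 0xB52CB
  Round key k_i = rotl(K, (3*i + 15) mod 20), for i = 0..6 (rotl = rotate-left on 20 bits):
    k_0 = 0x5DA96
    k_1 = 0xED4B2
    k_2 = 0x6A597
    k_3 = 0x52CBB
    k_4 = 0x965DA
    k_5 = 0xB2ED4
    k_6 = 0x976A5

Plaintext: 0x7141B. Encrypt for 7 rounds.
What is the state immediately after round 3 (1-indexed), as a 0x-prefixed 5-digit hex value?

s_0 = plaintext = 0x7141B
s_1 = Round(s_0, k_0) = 0xDD91A
s_2 = Round(s_1, k_1) = 0x08BDC
s_3 = Round(s_2, k_2) = 0x9A6DA
s_4 = Round(s_3, k_3) = 0x7E221
s_5 = Round(s_4, k_4) = 0x70EDF
s_6 = Round(s_5, k_5) = 0x9D9B5
s_7 = Round(s_6, k_6) = 0xA3888

0x9A6DA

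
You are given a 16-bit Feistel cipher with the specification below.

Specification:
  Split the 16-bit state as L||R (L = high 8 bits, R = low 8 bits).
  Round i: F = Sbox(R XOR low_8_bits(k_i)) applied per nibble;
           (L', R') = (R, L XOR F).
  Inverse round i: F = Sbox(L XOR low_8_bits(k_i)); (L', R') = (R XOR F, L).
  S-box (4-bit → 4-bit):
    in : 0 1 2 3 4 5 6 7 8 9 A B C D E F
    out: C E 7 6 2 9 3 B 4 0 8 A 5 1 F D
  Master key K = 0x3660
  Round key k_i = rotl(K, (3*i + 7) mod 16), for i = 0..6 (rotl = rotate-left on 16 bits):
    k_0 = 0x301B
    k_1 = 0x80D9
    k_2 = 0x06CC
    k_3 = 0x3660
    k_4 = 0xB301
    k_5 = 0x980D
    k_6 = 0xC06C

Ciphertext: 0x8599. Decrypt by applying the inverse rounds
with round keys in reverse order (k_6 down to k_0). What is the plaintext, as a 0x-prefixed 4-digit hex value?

s_0 = ciphertext = 0x8599
s_1 = InvRound(s_0, k_6) = 0x6985
s_2 = InvRound(s_1, k_5) = 0xB769
s_3 = InvRound(s_2, k_4) = 0xCAB7
s_4 = InvRound(s_3, k_3) = 0x3FCA
s_5 = InvRound(s_4, k_2) = 0x1C3F
s_6 = InvRound(s_5, k_1) = 0x661C
s_7 = InvRound(s_6, k_0) = 0xAD66

0xAD66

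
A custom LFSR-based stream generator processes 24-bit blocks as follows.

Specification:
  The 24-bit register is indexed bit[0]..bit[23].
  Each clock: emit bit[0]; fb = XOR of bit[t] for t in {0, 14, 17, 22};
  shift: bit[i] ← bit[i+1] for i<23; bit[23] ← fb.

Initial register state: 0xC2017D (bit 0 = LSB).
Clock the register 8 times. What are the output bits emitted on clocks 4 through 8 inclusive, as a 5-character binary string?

reg_0 = 0xC2017D
clock 1: out=1, reg = 0xE100BE
clock 2: out=0, reg = 0xF0805F
clock 3: out=1, reg = 0x78402F
clock 4: out=1, reg = 0xBC2017
clock 5: out=1, reg = 0xDE100B
clock 6: out=1, reg = 0xEF0805
clock 7: out=1, reg = 0xF78402
clock 8: out=0, reg = 0x7BC201

11110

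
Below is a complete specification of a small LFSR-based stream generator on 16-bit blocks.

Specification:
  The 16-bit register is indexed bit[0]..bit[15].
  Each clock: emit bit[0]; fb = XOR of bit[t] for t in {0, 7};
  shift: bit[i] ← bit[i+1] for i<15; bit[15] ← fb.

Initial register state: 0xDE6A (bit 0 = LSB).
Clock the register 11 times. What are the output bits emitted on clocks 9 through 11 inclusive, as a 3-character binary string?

011

reg_0 = 0xDE6A
clock 1: out=0, reg = 0x6F35
clock 2: out=1, reg = 0xB79A
clock 3: out=0, reg = 0xDBCD
clock 4: out=1, reg = 0x6DE6
clock 5: out=0, reg = 0xB6F3
clock 6: out=1, reg = 0x5B79
clock 7: out=1, reg = 0xADBC
clock 8: out=0, reg = 0xD6DE
clock 9: out=0, reg = 0xEB6F
clock 10: out=1, reg = 0xF5B7
clock 11: out=1, reg = 0x7ADB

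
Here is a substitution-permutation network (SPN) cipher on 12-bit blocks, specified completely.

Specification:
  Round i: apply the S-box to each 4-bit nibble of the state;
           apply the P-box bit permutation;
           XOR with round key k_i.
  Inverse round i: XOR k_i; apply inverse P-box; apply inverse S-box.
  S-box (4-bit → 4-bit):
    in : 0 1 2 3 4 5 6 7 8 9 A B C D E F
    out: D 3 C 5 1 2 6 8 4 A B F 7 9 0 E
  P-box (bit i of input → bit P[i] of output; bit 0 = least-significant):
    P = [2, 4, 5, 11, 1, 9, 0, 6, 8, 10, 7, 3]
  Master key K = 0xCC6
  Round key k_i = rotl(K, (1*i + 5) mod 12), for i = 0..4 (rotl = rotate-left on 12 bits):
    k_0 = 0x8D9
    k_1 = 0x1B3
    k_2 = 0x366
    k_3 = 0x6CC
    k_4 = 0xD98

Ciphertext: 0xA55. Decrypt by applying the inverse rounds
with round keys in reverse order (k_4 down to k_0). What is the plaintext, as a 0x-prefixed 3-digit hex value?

s_0 = ciphertext = 0xA55
s_1 = InvRound(s_0, k_4) = 0xBF4
s_2 = InvRound(s_1, k_3) = 0xAEF
s_3 = InvRound(s_2, k_2) = 0x087
s_4 = InvRound(s_3, k_1) = 0x4EC
s_5 = InvRound(s_4, k_0) = 0x58B

0x58B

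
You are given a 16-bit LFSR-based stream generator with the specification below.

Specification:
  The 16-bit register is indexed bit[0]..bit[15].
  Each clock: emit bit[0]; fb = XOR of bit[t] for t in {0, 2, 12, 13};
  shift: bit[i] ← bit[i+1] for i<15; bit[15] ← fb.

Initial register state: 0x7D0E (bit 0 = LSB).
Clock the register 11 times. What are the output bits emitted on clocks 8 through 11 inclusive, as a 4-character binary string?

reg_0 = 0x7D0E
clock 1: out=0, reg = 0xBE87
clock 2: out=1, reg = 0x5F43
clock 3: out=1, reg = 0x2FA1
clock 4: out=1, reg = 0x17D0
clock 5: out=0, reg = 0x8BE8
clock 6: out=0, reg = 0x45F4
clock 7: out=0, reg = 0xA2FA
clock 8: out=0, reg = 0xD17D
clock 9: out=1, reg = 0xE8BE
clock 10: out=0, reg = 0x745F
clock 11: out=1, reg = 0x3A2F

0101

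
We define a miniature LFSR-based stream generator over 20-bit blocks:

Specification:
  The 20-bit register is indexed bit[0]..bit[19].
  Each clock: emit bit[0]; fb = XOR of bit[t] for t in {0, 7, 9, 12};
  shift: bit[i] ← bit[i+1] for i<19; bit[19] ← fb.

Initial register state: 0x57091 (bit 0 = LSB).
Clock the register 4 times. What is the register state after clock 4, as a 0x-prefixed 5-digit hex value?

reg_0 = 0x57091
clock 1: out=1, reg = 0xAB848
clock 2: out=0, reg = 0xD5C24
clock 3: out=0, reg = 0xEAE12
clock 4: out=0, reg = 0xF5709

0xF5709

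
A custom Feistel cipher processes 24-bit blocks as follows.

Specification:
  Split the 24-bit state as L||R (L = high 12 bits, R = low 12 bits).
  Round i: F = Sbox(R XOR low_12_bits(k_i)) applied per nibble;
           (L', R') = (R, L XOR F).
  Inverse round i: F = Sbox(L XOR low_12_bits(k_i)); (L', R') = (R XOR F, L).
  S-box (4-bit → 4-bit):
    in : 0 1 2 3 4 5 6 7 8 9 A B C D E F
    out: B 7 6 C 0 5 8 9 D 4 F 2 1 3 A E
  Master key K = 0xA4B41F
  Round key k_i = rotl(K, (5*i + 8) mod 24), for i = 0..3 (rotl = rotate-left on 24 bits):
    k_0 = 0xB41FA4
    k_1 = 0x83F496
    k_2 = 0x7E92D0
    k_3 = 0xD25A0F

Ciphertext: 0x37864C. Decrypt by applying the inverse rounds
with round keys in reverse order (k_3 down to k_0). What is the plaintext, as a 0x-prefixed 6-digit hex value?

0x9A1387

s_0 = ciphertext = 0x37864C
s_1 = InvRound(s_0, k_3) = 0x2D5378
s_2 = InvRound(s_1, k_2) = 0x8CD2D5
s_3 = InvRound(s_2, k_1) = 0x3878CD
s_4 = InvRound(s_3, k_0) = 0x9A1387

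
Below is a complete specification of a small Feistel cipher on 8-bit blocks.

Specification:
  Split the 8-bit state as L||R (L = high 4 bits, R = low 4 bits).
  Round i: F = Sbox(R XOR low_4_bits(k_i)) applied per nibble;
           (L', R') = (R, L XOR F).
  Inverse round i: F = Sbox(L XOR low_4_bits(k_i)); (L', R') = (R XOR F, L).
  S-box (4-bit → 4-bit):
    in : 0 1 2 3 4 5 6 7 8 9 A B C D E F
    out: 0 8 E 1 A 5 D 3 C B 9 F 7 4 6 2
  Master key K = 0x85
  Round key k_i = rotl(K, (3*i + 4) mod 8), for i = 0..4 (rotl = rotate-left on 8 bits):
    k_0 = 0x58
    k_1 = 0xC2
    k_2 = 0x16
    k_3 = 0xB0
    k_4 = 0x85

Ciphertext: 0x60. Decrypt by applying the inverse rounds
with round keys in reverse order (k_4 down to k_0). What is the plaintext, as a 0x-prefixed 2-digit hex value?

0x7C

s_0 = ciphertext = 0x60
s_1 = InvRound(s_0, k_4) = 0x16
s_2 = InvRound(s_1, k_3) = 0xE1
s_3 = InvRound(s_2, k_2) = 0xDE
s_4 = InvRound(s_3, k_1) = 0xCD
s_5 = InvRound(s_4, k_0) = 0x7C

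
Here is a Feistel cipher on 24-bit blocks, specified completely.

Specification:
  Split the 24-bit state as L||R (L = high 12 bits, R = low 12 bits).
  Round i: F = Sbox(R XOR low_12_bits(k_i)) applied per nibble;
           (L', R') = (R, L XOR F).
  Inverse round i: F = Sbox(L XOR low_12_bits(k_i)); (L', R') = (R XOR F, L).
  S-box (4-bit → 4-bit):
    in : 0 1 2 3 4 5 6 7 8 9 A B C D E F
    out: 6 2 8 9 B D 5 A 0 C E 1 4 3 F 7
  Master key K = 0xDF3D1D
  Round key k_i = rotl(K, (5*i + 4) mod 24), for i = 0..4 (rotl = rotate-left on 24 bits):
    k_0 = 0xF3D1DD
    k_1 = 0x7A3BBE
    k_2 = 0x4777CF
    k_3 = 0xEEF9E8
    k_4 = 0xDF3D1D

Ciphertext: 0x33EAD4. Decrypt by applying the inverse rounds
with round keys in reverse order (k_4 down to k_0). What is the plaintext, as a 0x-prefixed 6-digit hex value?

0x692709

s_0 = ciphertext = 0x33EAD4
s_1 = InvRound(s_0, k_4) = 0x55D33E
s_2 = InvRound(s_1, k_3) = 0x72355D
s_3 = InvRound(s_2, k_2) = 0x3A9723
s_4 = InvRound(s_3, k_1) = 0x7093A9
s_5 = InvRound(s_4, k_0) = 0x692709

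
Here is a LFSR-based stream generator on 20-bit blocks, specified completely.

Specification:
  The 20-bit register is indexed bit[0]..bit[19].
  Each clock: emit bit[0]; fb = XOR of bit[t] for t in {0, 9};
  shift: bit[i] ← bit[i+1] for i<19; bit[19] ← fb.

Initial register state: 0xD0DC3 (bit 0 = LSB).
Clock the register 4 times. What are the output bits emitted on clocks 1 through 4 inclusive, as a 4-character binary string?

reg_0 = 0xD0DC3
clock 1: out=1, reg = 0xE86E1
clock 2: out=1, reg = 0x74370
clock 3: out=0, reg = 0xBA1B8
clock 4: out=0, reg = 0x5D0DC

1100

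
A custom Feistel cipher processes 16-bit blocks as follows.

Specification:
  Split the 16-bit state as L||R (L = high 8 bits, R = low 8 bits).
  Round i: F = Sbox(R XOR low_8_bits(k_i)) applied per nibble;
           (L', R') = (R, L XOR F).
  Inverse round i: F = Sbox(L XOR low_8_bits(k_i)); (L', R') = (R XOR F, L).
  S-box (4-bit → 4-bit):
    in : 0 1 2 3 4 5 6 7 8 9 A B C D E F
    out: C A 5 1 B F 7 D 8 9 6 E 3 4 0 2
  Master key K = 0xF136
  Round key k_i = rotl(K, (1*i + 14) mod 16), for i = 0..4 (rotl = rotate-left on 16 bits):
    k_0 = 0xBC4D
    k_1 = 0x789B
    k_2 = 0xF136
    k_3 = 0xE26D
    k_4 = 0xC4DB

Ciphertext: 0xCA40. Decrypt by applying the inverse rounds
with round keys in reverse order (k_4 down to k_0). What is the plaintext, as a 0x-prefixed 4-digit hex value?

0x4B29

s_0 = ciphertext = 0xCA40
s_1 = InvRound(s_0, k_4) = 0xEACA
s_2 = InvRound(s_1, k_3) = 0x47EA
s_3 = InvRound(s_2, k_2) = 0x3047
s_4 = InvRound(s_3, k_1) = 0x2930
s_5 = InvRound(s_4, k_0) = 0x4B29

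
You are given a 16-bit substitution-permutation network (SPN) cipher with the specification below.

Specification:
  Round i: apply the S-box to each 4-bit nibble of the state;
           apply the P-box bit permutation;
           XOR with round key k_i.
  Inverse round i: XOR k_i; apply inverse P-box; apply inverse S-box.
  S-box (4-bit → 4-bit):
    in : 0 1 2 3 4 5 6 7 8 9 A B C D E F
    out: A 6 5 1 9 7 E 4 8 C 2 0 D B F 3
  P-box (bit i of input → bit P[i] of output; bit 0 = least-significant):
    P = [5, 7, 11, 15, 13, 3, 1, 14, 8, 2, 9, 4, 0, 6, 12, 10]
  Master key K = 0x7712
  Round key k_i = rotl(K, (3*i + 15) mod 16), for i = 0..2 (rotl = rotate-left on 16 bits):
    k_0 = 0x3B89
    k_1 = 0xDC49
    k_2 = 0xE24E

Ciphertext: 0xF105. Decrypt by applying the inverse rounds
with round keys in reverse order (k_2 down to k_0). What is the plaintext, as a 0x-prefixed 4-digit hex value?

s_0 = ciphertext = 0xF105
s_1 = InvRound(s_0, k_2) = 0x521B
s_2 = InvRound(s_1, k_1) = 0x0979
s_3 = InvRound(s_2, k_0) = 0x193F

0x193F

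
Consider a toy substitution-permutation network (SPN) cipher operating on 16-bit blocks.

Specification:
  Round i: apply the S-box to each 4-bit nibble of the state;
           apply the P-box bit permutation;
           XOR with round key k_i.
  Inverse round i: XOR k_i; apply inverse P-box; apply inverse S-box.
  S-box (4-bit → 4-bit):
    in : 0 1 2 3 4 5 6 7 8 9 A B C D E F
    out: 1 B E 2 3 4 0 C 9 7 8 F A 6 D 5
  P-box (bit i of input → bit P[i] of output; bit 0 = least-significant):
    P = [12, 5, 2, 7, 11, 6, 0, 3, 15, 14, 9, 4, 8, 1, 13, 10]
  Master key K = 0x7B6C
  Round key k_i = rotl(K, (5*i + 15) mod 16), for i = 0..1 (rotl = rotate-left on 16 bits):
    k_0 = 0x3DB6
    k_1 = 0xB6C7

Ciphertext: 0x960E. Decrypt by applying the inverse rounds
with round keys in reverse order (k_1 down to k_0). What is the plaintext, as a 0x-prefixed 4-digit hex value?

s_0 = ciphertext = 0x960E
s_1 = InvRound(s_0, k_1) = 0x562A
s_2 = InvRound(s_1, k_0) = 0xF287

0xF287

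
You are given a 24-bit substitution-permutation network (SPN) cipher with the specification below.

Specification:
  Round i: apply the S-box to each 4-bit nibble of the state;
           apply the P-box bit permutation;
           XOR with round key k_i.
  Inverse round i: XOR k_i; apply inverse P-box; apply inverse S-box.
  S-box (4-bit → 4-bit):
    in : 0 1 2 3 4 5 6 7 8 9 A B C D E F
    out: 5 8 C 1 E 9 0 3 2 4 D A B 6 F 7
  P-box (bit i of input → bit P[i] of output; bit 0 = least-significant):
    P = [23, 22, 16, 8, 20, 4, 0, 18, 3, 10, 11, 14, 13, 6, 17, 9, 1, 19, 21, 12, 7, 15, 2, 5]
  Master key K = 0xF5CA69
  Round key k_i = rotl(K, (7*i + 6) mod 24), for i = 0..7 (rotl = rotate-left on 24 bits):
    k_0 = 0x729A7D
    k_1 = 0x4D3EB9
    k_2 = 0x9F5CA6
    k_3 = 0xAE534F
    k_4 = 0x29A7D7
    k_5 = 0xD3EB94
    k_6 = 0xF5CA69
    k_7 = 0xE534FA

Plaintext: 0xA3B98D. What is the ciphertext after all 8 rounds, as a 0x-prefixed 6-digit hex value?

0x24A614

s_0 = plaintext = 0xA3B98D
s_1 = Round(s_0, k_0) = 0x33908B
s_2 = Round(s_1, k_1) = 0x0F3723
s_3 = Round(s_2, k_2) = 0x337829
s_4 = Round(s_3, k_3) = 0xAB778C
s_5 = Round(s_4, k_4) = 0xE1922B
s_6 = Round(s_5, k_5) = 0x953231
s_7 = Round(s_6, k_6) = 0xE5B36F
s_8 = Round(s_7, k_7) = 0x24A614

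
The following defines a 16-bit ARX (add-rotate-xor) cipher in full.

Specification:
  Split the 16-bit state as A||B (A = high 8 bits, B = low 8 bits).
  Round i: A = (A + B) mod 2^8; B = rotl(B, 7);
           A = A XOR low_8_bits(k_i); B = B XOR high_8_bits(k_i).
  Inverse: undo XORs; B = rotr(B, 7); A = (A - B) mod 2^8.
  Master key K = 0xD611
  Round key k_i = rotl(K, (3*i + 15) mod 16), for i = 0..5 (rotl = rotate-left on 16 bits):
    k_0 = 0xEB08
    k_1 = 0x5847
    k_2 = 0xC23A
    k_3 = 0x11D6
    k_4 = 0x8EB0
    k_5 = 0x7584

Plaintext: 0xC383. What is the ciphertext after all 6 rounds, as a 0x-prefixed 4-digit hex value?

0xFAFA

s_0 = plaintext = 0xC383
s_1 = Round(s_0, k_0) = 0x4E2A
s_2 = Round(s_1, k_1) = 0x3F4D
s_3 = Round(s_2, k_2) = 0xB664
s_4 = Round(s_3, k_3) = 0xCC23
s_5 = Round(s_4, k_4) = 0x5F1F
s_6 = Round(s_5, k_5) = 0xFAFA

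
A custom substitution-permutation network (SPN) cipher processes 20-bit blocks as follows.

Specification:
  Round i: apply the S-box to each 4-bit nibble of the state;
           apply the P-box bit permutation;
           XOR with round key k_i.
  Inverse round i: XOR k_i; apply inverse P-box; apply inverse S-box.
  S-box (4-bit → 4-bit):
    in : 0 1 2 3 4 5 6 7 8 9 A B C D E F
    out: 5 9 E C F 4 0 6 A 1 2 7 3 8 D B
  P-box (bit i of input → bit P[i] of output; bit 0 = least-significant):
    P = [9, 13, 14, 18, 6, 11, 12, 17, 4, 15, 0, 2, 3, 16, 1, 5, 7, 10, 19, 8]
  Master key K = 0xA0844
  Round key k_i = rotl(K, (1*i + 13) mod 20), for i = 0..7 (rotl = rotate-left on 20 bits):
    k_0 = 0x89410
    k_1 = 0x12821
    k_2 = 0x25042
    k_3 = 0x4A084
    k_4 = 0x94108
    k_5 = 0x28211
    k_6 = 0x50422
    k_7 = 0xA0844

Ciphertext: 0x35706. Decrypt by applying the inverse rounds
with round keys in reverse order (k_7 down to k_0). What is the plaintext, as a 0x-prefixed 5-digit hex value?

0x6D59C

s_0 = ciphertext = 0x35706
s_1 = InvRound(s_0, k_7) = 0x276B0
s_2 = InvRound(s_1, k_6) = 0x97934
s_3 = InvRound(s_2, k_5) = 0x3822B
s_4 = InvRound(s_3, k_4) = 0x337D0
s_5 = InvRound(s_4, k_3) = 0x8AFE1
s_6 = InvRound(s_5, k_2) = 0x4372B
s_7 = InvRound(s_6, k_1) = 0x8B671
s_8 = InvRound(s_7, k_0) = 0x6D59C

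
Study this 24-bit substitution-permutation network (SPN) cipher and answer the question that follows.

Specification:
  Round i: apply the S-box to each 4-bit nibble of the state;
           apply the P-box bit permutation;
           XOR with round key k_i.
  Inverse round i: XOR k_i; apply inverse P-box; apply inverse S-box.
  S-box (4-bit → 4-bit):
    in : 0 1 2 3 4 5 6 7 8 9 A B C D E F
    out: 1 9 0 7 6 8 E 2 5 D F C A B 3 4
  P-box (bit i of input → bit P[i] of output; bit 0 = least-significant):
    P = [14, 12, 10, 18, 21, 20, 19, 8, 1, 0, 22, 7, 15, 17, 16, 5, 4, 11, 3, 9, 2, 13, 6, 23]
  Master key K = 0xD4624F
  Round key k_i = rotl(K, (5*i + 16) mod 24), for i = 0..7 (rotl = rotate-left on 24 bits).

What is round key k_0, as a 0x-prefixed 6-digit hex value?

K = 0xD4624F
k_0 = rotl(K, (5*0+16) mod 24) = rotl(K, 16) = 0x4FD462

0x4FD462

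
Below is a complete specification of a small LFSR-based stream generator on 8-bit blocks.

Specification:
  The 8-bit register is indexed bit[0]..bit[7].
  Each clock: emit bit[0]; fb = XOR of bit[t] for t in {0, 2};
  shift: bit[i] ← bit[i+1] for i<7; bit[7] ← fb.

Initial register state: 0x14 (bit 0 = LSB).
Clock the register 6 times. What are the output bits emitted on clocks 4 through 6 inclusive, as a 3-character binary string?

reg_0 = 0x14
clock 1: out=0, reg = 0x8A
clock 2: out=0, reg = 0x45
clock 3: out=1, reg = 0x22
clock 4: out=0, reg = 0x11
clock 5: out=1, reg = 0x88
clock 6: out=0, reg = 0x44

010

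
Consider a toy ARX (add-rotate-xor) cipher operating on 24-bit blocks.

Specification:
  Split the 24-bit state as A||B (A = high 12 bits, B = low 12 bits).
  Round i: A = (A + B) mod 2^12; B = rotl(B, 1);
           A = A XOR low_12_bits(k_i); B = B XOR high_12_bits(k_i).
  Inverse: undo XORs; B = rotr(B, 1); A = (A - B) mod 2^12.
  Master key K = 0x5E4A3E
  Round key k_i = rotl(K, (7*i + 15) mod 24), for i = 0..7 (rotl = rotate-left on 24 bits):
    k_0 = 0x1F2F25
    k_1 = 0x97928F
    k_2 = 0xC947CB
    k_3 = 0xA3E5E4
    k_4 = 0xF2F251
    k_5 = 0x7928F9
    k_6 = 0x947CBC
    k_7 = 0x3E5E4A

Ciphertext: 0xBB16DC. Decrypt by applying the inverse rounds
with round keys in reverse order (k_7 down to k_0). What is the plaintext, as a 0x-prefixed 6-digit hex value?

0x975996

s_0 = ciphertext = 0xBB16DC
s_1 = InvRound(s_0, k_7) = 0xB5FA9C
s_2 = InvRound(s_1, k_6) = 0xDF69ED
s_3 = InvRound(s_2, k_5) = 0x5D0F3F
s_4 = InvRound(s_3, k_4) = 0x779008
s_5 = InvRound(s_4, k_3) = 0xD8251B
s_6 = InvRound(s_5, k_2) = 0xD82CC7
s_7 = InvRound(s_6, k_1) = 0xC2E2DF
s_8 = InvRound(s_7, k_0) = 0x975996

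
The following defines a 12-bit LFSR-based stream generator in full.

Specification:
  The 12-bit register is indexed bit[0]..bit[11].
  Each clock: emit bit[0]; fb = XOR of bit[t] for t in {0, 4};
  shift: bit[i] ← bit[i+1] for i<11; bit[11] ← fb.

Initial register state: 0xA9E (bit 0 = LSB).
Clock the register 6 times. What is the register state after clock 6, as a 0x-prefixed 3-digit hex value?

0xDEA

reg_0 = 0xA9E
clock 1: out=0, reg = 0xD4F
clock 2: out=1, reg = 0xEA7
clock 3: out=1, reg = 0xF53
clock 4: out=1, reg = 0x7A9
clock 5: out=1, reg = 0xBD4
clock 6: out=0, reg = 0xDEA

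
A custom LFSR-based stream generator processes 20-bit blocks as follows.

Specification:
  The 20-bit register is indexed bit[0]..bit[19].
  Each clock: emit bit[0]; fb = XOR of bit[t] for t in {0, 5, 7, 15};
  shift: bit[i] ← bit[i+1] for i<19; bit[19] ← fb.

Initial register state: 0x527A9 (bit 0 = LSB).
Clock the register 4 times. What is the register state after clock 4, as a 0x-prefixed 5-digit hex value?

0x1527A

reg_0 = 0x527A9
clock 1: out=1, reg = 0xA93D4
clock 2: out=0, reg = 0x549EA
clock 3: out=0, reg = 0x2A4F5
clock 4: out=1, reg = 0x1527A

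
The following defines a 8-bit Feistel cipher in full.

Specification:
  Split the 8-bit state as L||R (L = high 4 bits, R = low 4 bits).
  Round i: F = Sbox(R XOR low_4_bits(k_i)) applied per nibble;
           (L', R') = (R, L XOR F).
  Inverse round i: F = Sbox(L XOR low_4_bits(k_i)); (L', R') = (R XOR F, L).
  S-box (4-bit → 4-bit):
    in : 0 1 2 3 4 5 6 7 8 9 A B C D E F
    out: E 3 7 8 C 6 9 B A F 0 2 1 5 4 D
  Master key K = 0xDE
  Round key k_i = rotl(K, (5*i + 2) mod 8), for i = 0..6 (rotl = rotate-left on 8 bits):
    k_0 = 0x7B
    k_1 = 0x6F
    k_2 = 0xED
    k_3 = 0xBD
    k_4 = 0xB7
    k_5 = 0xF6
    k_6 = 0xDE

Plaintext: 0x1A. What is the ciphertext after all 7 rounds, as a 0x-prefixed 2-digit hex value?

s_0 = plaintext = 0x1A
s_1 = Round(s_0, k_0) = 0xA2
s_2 = Round(s_1, k_1) = 0x2F
s_3 = Round(s_2, k_2) = 0xF5
s_4 = Round(s_3, k_3) = 0x55
s_5 = Round(s_4, k_4) = 0x52
s_6 = Round(s_5, k_5) = 0x29
s_7 = Round(s_6, k_6) = 0x99

0x99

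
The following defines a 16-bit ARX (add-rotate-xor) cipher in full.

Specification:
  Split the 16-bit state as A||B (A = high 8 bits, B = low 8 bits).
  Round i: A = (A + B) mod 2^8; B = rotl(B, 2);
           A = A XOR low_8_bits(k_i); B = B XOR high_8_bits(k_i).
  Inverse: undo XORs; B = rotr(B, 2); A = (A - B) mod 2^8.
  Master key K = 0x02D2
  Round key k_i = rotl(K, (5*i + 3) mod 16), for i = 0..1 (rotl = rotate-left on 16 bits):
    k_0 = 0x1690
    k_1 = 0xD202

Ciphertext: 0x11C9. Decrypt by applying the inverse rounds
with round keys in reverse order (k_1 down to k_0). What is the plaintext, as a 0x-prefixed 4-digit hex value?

0xA934

s_0 = ciphertext = 0x11C9
s_1 = InvRound(s_0, k_1) = 0x4DC6
s_2 = InvRound(s_1, k_0) = 0xA934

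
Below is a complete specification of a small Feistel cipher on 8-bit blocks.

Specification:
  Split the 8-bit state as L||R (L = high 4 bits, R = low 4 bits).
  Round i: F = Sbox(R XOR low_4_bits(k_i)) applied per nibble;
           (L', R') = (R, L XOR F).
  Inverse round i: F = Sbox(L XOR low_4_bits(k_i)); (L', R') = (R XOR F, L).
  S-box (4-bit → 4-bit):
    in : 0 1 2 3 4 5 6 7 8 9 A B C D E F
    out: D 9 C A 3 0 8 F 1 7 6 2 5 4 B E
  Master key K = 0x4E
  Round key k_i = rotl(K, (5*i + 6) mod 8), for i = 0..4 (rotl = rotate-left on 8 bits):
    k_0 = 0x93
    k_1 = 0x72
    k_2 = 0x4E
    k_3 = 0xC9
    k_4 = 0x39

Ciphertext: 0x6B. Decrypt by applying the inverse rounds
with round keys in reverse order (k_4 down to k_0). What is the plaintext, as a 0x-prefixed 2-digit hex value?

s_0 = ciphertext = 0x6B
s_1 = InvRound(s_0, k_4) = 0x56
s_2 = InvRound(s_1, k_3) = 0x35
s_3 = InvRound(s_2, k_2) = 0x13
s_4 = InvRound(s_3, k_1) = 0x91
s_5 = InvRound(s_4, k_0) = 0x79

0x79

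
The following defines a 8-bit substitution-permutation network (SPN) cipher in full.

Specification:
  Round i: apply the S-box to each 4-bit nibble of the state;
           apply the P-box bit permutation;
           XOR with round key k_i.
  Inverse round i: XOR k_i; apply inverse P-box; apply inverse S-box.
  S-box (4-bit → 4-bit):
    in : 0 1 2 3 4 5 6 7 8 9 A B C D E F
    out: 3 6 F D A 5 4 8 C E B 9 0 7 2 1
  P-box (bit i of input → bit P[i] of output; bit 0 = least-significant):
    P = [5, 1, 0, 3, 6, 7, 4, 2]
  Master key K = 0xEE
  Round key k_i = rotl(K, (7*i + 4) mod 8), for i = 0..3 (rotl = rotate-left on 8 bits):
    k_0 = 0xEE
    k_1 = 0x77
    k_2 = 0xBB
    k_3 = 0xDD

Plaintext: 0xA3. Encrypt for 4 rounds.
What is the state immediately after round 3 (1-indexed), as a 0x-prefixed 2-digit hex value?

s_0 = plaintext = 0xA3
s_1 = Round(s_0, k_0) = 0x03
s_2 = Round(s_1, k_1) = 0x9E
s_3 = Round(s_2, k_2) = 0x2D
s_4 = Round(s_3, k_3) = 0x2A

0x2D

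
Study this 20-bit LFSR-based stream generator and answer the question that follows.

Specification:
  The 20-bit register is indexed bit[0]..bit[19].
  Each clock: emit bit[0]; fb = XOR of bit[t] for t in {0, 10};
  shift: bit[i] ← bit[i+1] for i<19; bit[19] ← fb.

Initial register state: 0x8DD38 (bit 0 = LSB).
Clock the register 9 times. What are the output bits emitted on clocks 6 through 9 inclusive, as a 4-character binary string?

reg_0 = 0x8DD38
clock 1: out=0, reg = 0xC6E9C
clock 2: out=0, reg = 0xE374E
clock 3: out=0, reg = 0xF1BA7
clock 4: out=1, reg = 0xF8DD3
clock 5: out=1, reg = 0x7C6E9
clock 6: out=1, reg = 0x3E374
clock 7: out=0, reg = 0x1F1BA
clock 8: out=0, reg = 0x0F8DD
clock 9: out=1, reg = 0x87C6E

1001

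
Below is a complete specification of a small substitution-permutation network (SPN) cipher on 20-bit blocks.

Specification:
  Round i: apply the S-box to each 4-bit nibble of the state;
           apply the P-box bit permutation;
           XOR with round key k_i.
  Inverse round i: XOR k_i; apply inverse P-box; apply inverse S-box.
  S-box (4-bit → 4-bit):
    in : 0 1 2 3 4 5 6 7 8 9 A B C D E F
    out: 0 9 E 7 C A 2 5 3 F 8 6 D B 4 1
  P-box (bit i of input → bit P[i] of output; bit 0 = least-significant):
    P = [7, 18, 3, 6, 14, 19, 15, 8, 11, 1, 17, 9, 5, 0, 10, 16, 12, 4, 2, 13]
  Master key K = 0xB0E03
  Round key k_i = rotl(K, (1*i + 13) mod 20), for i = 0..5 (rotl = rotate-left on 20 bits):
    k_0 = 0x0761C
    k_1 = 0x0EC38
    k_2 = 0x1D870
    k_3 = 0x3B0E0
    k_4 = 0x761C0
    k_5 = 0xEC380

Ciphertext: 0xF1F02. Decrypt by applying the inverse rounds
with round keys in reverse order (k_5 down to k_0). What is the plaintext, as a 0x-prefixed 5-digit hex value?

s_0 = ciphertext = 0xF1F02
s_1 = InvRound(s_0, k_5) = 0xF487F
s_2 = InvRound(s_1, k_4) = 0x28857
s_3 = InvRound(s_2, k_3) = 0x9D80F
s_4 = InvRound(s_3, k_2) = 0xB8664
s_5 = InvRound(s_4, k_1) = 0x2AC84
s_6 = InvRound(s_5, k_0) = 0x80C77

0x80C77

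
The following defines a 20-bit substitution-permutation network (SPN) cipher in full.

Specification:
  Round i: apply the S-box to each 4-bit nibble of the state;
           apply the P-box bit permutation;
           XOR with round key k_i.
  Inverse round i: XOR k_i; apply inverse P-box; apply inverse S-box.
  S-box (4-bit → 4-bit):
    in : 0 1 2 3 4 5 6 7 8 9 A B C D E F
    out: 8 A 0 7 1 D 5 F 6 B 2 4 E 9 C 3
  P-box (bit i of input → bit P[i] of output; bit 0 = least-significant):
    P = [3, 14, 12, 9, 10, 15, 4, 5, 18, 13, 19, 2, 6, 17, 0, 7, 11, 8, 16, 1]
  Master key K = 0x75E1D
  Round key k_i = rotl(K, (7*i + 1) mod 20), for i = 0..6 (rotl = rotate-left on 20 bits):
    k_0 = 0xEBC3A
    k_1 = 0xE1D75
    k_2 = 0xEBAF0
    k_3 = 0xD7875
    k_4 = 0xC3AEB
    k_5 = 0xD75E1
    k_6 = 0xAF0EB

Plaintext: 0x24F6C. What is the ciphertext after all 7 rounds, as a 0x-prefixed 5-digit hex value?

s_0 = plaintext = 0x24F6C
s_1 = Round(s_0, k_0) = 0xACA6A
s_2 = Round(s_1, k_1) = 0xC78E4
s_3 = Round(s_2, k_2) = 0x59B0B
s_4 = Round(s_3, k_3) = 0x66097
s_5 = Round(s_4, k_4) = 0xDE486
s_6 = Round(s_5, k_5) = 0x9ED7A
s_7 = Round(s_6, k_6) = 0xE3D5C

0xE3D5C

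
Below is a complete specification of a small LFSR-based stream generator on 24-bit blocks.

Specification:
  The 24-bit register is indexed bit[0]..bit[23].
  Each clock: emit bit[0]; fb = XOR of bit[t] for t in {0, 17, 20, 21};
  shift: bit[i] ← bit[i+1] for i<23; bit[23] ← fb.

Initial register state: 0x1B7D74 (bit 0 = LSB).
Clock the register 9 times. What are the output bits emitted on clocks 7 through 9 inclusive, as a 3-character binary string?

101

reg_0 = 0x1B7D74
clock 1: out=0, reg = 0x0DBEBA
clock 2: out=0, reg = 0x06DF5D
clock 3: out=1, reg = 0x036FAE
clock 4: out=0, reg = 0x81B7D7
clock 5: out=1, reg = 0xC0DBEB
clock 6: out=1, reg = 0xE06DF5
clock 7: out=1, reg = 0x7036FA
clock 8: out=0, reg = 0x381B7D
clock 9: out=1, reg = 0x9C0DBE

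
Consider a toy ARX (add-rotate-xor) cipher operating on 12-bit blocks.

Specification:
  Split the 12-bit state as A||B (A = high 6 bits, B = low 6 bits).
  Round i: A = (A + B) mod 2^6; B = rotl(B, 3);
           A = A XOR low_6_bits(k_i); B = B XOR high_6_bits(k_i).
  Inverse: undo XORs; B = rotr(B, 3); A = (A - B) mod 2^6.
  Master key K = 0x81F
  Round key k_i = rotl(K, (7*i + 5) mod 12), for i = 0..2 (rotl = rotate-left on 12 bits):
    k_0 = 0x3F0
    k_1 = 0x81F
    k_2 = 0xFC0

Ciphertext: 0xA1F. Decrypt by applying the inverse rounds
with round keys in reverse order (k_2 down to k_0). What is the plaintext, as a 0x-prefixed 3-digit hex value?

0x29D

s_0 = ciphertext = 0xA1F
s_1 = InvRound(s_0, k_2) = 0x904
s_2 = InvRound(s_1, k_1) = 0x5E4
s_3 = InvRound(s_2, k_0) = 0x29D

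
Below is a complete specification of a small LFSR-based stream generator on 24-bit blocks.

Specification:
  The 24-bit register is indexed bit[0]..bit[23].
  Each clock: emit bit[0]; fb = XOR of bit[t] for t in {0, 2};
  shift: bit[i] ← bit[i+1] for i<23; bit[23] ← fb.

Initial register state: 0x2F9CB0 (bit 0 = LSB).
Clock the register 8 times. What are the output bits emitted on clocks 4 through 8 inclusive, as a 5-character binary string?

reg_0 = 0x2F9CB0
clock 1: out=0, reg = 0x17CE58
clock 2: out=0, reg = 0x0BE72C
clock 3: out=0, reg = 0x85F396
clock 4: out=0, reg = 0xC2F9CB
clock 5: out=1, reg = 0xE17CE5
clock 6: out=1, reg = 0x70BE72
clock 7: out=0, reg = 0x385F39
clock 8: out=1, reg = 0x9C2F9C

01101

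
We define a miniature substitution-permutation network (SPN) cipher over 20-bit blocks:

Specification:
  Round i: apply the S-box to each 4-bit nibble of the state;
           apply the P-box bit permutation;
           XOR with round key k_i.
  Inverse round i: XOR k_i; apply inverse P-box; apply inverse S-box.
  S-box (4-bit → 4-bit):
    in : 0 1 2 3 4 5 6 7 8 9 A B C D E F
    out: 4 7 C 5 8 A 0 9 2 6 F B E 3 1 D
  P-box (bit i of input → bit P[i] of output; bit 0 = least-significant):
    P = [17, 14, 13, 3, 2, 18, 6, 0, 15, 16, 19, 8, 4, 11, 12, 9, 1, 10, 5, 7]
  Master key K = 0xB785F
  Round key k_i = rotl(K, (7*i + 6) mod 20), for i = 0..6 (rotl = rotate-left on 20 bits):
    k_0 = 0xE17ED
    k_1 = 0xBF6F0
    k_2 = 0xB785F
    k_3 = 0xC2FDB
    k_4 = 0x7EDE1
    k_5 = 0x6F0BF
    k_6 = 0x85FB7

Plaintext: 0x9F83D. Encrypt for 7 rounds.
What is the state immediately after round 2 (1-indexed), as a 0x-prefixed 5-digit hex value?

0x610B2

s_0 = plaintext = 0x9F83D
s_1 = Round(s_0, k_0) = 0xD4199
s_2 = Round(s_1, k_1) = 0x610B2
s_3 = Round(s_2, k_2) = 0x74042
s_4 = Round(s_3, k_3) = 0x40D50
s_5 = Round(s_4, k_4) = 0x25D60
s_6 = Round(s_5, k_5) = 0x75A1F
s_7 = Round(s_6, k_6) = 0x7F479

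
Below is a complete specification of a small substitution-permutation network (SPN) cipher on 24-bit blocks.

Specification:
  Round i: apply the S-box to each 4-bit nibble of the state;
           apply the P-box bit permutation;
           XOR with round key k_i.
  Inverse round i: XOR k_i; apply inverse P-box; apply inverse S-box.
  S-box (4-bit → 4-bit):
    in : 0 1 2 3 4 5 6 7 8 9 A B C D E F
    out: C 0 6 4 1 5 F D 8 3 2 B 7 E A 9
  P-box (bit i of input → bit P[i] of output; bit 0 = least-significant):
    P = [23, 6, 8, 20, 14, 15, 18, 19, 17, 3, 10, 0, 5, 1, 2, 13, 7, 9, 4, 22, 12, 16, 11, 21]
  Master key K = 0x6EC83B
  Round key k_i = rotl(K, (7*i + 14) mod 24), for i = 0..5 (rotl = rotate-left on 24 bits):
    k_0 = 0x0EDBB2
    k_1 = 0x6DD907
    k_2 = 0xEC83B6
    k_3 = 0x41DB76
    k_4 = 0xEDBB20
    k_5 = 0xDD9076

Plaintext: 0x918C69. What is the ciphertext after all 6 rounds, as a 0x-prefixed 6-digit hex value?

0xF5461D

s_0 = plaintext = 0x918C69
s_1 = Round(s_0, k_0) = 0x812FFA
s_2 = Round(s_1, k_1) = 0x479940
s_3 = Round(s_2, k_2) = 0xBED20C
s_4 = Round(s_3, k_3) = 0xACEC38
s_5 = Round(s_4, k_4) = 0xFA9DBA
s_6 = Round(s_5, k_5) = 0xF5461D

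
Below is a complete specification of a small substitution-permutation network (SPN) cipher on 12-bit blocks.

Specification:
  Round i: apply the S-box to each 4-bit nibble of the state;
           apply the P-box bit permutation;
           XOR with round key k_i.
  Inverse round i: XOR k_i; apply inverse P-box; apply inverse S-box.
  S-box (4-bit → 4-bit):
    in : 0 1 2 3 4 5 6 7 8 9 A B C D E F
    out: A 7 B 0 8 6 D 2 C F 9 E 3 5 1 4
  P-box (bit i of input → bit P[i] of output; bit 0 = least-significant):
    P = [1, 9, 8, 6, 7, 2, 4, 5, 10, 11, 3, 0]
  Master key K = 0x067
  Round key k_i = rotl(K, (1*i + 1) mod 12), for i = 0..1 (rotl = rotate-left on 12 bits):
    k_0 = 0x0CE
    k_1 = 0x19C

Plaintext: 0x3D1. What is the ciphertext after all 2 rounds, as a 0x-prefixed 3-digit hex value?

0x38A

s_0 = plaintext = 0x3D1
s_1 = Round(s_0, k_0) = 0x35C
s_2 = Round(s_1, k_1) = 0x38A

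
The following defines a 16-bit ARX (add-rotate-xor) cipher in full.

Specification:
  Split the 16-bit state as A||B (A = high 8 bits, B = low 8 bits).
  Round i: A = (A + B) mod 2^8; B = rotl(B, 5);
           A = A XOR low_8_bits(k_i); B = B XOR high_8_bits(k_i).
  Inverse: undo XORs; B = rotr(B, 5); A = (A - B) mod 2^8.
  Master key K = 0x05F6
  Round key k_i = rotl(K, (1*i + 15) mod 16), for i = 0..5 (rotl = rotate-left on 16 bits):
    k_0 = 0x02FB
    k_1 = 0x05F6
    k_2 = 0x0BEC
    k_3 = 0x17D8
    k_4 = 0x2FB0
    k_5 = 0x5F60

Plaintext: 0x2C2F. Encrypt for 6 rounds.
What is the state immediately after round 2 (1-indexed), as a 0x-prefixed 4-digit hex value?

s_0 = plaintext = 0x2C2F
s_1 = Round(s_0, k_0) = 0xA0E7
s_2 = Round(s_1, k_1) = 0x71F9
s_3 = Round(s_2, k_2) = 0x8634
s_4 = Round(s_3, k_3) = 0x6291
s_5 = Round(s_4, k_4) = 0x431D
s_6 = Round(s_5, k_5) = 0x00FC

0x71F9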